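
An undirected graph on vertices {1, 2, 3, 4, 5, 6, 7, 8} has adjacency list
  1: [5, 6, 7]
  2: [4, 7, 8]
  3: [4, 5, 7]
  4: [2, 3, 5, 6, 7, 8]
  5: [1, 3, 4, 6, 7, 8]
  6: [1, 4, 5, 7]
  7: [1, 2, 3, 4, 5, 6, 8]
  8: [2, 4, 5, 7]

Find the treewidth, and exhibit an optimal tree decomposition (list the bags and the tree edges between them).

Treewidth 3.
One such decomposition:
Bags: B1 = {3, 4, 5, 7}  B2 = {4, 5, 7, 8}  B3 = {4, 5, 6, 7}  B4 = {1, 5, 6, 7}  B5 = {2, 4, 7, 8}
Tree: B1–B2, B2–B3, B3–B4, B2–B5

Each bag holds 4 vertices, so the decomposition has width 3, which upper-bounds the treewidth. For the lower bound, the 4 vertices {1, 5, 6, 7} are pairwise adjacent, and any tree decomposition puts a clique entirely inside one bag — forcing width ≥ 3. The upper and lower bounds meet at 3, so that is the treewidth.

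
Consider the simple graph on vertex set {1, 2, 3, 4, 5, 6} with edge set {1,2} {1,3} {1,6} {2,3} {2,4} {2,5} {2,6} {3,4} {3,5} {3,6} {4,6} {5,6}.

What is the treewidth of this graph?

3

A width-3 tree decomposition is:
Bags: B1 = {2, 3, 5, 6}  B2 = {1, 2, 3, 6}  B3 = {2, 3, 4, 6}
Tree: B1–B2, B1–B3
Each bag holds 4 vertices, so the decomposition has width 3, which upper-bounds the treewidth. Conversely, {1, 2, 3, 6} is a clique of size 4, and the vertices of any clique must share a bag in every tree decomposition; so some bag has ≥ 4 vertices and tw(G) ≥ 3. Hence tw(G) = 3 exactly.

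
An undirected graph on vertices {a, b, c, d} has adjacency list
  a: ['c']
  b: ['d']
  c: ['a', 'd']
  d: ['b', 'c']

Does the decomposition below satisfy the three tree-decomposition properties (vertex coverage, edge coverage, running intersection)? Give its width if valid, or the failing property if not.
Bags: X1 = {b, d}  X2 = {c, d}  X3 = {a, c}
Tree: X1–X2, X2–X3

Yes; width 1.

Checking the three conditions: (i) the bags cover all of {a, b, c, d}; (ii) for each edge, some bag contains both endpoints; (iii) the bags containing any fixed vertex form a subtree. All hold, so the decomposition is valid with width 2 − 1 = 1.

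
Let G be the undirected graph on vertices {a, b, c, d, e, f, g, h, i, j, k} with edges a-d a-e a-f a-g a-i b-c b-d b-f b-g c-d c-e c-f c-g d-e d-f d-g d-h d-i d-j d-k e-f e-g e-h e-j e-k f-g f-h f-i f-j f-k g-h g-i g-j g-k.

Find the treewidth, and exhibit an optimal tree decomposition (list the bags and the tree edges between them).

Every bag has size at most 5, so the width is 5 − 1 = 4 and tw(G) ≤ 4. Conversely, {d, e, f, g, h} is a clique of size 5, and the vertices of any clique must share a bag in every tree decomposition; so some bag has ≥ 5 vertices and tw(G) ≥ 4. Therefore the treewidth is 4.

Treewidth 4.
One optimal decomposition is:
Bags: B1 = {a, d, e, f, g}  B2 = {d, e, f, g, h}  B3 = {c, d, e, f, g}  B4 = {a, d, f, g, i}  B5 = {d, e, f, g, j}  B6 = {b, c, d, f, g}  B7 = {d, e, f, g, k}
Tree: B1–B2, B2–B3, B1–B4, B1–B5, B3–B6, B1–B7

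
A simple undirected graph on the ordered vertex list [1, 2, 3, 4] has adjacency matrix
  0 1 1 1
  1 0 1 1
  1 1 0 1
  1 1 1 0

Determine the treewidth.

A width-3 tree decomposition is:
Bags: B1 = {1, 2, 3, 4}
Tree: (single bag)
A single bag containing all 4 vertices is trivially a valid decomposition of width 3. For the lower bound, the 4 vertices {1, 2, 3, 4} are pairwise adjacent, and any tree decomposition puts a clique entirely inside one bag — forcing width ≥ 3. Hence tw(G) = 3 exactly.

3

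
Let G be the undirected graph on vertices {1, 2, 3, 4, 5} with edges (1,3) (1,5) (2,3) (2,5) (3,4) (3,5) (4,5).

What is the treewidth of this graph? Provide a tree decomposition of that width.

Treewidth 2.
One such decomposition:
Bags: B1 = {3, 4, 5}  B2 = {1, 3, 5}  B3 = {2, 3, 5}
Tree: B1–B2, B1–B3

Each bag holds 3 vertices, so the decomposition has width 2, which upper-bounds the treewidth. For the lower bound, the 3 vertices {1, 3, 5} are pairwise adjacent, and any tree decomposition puts a clique entirely inside one bag — forcing width ≥ 2. Hence tw(G) = 2 exactly.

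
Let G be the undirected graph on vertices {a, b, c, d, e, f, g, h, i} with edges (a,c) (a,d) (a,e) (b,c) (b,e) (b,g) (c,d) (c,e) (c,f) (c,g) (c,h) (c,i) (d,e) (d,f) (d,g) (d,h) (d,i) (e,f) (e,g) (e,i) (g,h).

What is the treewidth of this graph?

A width-3 tree decomposition is:
Bags: B1 = {c, d, e, i}  B2 = {c, d, e, f}  B3 = {c, d, e, g}  B4 = {c, d, g, h}  B5 = {b, c, e, g}  B6 = {a, c, d, e}
Tree: B1–B2, B1–B3, B3–B4, B3–B5, B2–B6
The largest bag has 4 vertices, giving width 3; this decomposition certifies tw(G) ≤ 3. For the lower bound, the 4 vertices {c, d, e, g} are pairwise adjacent, and any tree decomposition puts a clique entirely inside one bag — forcing width ≥ 3. The upper and lower bounds meet at 3, so that is the treewidth.

3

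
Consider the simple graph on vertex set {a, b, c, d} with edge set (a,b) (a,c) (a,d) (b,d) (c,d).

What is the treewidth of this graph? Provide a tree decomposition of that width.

The largest bag has 3 vertices, giving width 2; this decomposition certifies tw(G) ≤ 2. For the lower bound, the 3 vertices {a, c, d} are pairwise adjacent, and any tree decomposition puts a clique entirely inside one bag — forcing width ≥ 2. Combining the bounds, tw(G) = 2.

Treewidth 2.
Bags: B1 = {a, b, d}  B2 = {a, c, d}
Tree: B1–B2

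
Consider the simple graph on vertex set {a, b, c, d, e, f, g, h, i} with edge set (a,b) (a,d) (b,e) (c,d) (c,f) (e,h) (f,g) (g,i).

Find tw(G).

1

A width-1 tree decomposition is:
Bags: B1 = {g, i}  B2 = {f, g}  B3 = {c, f}  B4 = {c, d}  B5 = {a, d}  B6 = {a, b}  B7 = {b, e}  B8 = {e, h}
Tree: B1–B2, B2–B3, B3–B4, B4–B5, B5–B6, B6–B7, B7–B8
The largest bag has 2 vertices, giving width 1; this decomposition certifies tw(G) ≤ 1. Since G has at least one edge (e.g. i–g), it is not an edgeless graph, so tw(G) ≥ 1. Combining the bounds, tw(G) = 1.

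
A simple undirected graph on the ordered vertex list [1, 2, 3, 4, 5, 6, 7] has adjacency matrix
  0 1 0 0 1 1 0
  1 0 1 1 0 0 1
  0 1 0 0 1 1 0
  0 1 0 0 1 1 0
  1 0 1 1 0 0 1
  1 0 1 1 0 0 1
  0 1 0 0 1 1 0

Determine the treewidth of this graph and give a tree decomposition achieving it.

Every bag has size at most 4, so the width is 4 − 1 = 3 and tw(G) ≤ 3. For the lower bound: the 4 vertex sets {2,4}, {3,6}, {5}, {7} are disjoint, each induces a connected subgraph, and every pair is joined by at least one edge of G. Contracting each set to a single vertex therefore yields K_{4} as a minor, and since treewidth is minor-monotone, tw(G) ≥ tw(K_{4}) = 3. Hence tw(G) = 3 exactly.

Treewidth 3.
One optimal decomposition is:
Bags: B1 = {2, 4, 5, 6}  B2 = {2, 3, 5, 6}  B3 = {2, 5, 6, 7}  B4 = {1, 2, 5, 6}
Tree: B1–B2, B2–B3, B3–B4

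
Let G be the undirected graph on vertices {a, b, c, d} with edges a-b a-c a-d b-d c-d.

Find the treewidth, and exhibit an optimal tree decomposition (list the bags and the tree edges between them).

Each bag holds 3 vertices, so the decomposition has width 2, which upper-bounds the treewidth. Conversely, {a, c, d} is a clique of size 3, and the vertices of any clique must share a bag in every tree decomposition; so some bag has ≥ 3 vertices and tw(G) ≥ 2. Therefore the treewidth is 2.

Treewidth 2.
Bags: B1 = {a, c, d}  B2 = {a, b, d}
Tree: B1–B2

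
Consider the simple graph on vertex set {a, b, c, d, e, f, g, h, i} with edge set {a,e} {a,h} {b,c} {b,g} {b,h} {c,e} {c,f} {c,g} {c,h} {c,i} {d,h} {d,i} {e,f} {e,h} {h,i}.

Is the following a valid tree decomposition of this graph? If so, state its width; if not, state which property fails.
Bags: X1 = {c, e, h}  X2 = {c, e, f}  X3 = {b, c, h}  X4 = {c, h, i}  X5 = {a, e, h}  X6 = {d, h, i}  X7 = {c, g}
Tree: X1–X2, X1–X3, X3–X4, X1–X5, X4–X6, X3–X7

No — edge (b,g) lies in no bag.

A tree decomposition must satisfy three properties: every vertex lies in some bag; for every edge, both endpoints lie together in some bag; and for every vertex, the bags containing it form a connected subtree. Here edge (b,g) lies in no bag, so the decomposition is invalid.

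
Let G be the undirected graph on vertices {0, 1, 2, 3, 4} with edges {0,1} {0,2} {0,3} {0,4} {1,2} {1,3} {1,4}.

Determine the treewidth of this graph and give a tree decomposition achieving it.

Treewidth 2.
One optimal decomposition is:
Bags: B1 = {0, 1, 2}  B2 = {0, 1, 3}  B3 = {0, 1, 4}
Tree: B1–B2, B2–B3

The largest bag has 3 vertices, giving width 2; this decomposition certifies tw(G) ≤ 2. Conversely, {0, 1, 2} is a clique of size 3, and the vertices of any clique must share a bag in every tree decomposition; so some bag has ≥ 3 vertices and tw(G) ≥ 2. Combining the bounds, tw(G) = 2.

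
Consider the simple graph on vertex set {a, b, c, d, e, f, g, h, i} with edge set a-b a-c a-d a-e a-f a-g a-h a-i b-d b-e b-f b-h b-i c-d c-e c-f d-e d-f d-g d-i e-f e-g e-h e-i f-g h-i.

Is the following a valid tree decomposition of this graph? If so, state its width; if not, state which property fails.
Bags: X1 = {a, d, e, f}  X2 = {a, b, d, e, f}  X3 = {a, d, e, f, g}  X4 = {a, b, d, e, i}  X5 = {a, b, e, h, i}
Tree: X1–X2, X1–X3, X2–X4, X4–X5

No — vertex c appears in no bag.

A tree decomposition must satisfy three properties: every vertex lies in some bag; for every edge, both endpoints lie together in some bag; and for every vertex, the bags containing it form a connected subtree. Here vertex c appears in no bag, so the decomposition is invalid.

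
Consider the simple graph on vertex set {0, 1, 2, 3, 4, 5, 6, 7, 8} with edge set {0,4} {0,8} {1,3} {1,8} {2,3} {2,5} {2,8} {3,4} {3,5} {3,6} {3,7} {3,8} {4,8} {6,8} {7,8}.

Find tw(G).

A width-2 tree decomposition is:
Bags: B1 = {3, 6, 8}  B2 = {2, 3, 8}  B3 = {2, 3, 5}  B4 = {3, 4, 8}  B5 = {3, 7, 8}  B6 = {1, 3, 8}  B7 = {0, 4, 8}
Tree: B1–B2, B2–B3, B2–B4, B1–B5, B1–B6, B4–B7
Each bag holds 3 vertices, so the decomposition has width 2, which upper-bounds the treewidth. Conversely, {0, 4, 8} is a clique of size 3, and the vertices of any clique must share a bag in every tree decomposition; so some bag has ≥ 3 vertices and tw(G) ≥ 2. The upper and lower bounds meet at 2, so that is the treewidth.

2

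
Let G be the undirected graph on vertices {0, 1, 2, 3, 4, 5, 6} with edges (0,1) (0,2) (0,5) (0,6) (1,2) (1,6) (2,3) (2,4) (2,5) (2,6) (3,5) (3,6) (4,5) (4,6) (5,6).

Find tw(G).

3

A width-3 tree decomposition is:
Bags: B1 = {0, 2, 5, 6}  B2 = {2, 4, 5, 6}  B3 = {2, 3, 5, 6}  B4 = {0, 1, 2, 6}
Tree: B1–B2, B2–B3, B1–B4
The largest bag has 4 vertices, giving width 3; this decomposition certifies tw(G) ≤ 3. For the lower bound, the 4 vertices {0, 1, 2, 6} are pairwise adjacent, and any tree decomposition puts a clique entirely inside one bag — forcing width ≥ 3. Therefore the treewidth is 3.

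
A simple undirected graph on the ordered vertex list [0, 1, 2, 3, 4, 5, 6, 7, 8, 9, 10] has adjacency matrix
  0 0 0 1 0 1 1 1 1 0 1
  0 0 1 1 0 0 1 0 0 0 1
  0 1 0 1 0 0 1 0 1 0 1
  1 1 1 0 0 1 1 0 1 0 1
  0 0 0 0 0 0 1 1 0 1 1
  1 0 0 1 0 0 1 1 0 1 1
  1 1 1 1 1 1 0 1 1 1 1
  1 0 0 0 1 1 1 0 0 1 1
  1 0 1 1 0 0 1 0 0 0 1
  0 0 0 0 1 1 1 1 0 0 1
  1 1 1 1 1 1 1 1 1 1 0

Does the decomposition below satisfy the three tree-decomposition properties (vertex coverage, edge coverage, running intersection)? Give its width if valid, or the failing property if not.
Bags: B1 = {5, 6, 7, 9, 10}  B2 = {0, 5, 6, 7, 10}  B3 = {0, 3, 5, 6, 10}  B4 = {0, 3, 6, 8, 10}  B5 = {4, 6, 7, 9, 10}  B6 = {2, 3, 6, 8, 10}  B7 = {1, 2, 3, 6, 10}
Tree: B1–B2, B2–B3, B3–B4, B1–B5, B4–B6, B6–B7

Every vertex of G appears in some bag (union = {0, 1, 2, 3, 4, 5, 6, 7, 8, 9, 10}); every edge is covered by a bag; and for each vertex v the set of bags containing v is connected in the bag tree. The decomposition is therefore valid. The largest bag has 5 vertices, so the width is 4.

Yes; width 4.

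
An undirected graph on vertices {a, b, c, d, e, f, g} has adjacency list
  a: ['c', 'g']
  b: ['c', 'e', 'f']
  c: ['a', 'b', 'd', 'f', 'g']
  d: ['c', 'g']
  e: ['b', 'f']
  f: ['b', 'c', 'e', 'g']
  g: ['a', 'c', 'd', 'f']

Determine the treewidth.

A width-2 tree decomposition is:
Bags: B1 = {b, c, f}  B2 = {c, f, g}  B3 = {a, c, g}  B4 = {c, d, g}  B5 = {b, e, f}
Tree: B1–B2, B2–B3, B2–B4, B1–B5
Every bag has size at most 3, so the width is 3 − 1 = 2 and tw(G) ≤ 2. For the lower bound, the 3 vertices {b, e, f} are pairwise adjacent, and any tree decomposition puts a clique entirely inside one bag — forcing width ≥ 2. The upper and lower bounds meet at 2, so that is the treewidth.

2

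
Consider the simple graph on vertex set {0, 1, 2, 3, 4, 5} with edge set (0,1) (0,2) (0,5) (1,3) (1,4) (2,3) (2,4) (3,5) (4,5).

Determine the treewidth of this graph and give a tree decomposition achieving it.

The largest bag has 4 vertices, giving width 3; this decomposition certifies tw(G) ≤ 3. For the lower bound: the 4 vertex sets {1,3}, {4,5}, {0}, {2} are disjoint, each induces a connected subgraph, and every pair is joined by at least one edge of G. Contracting each set to a single vertex therefore yields K_{4} as a minor, and since treewidth is minor-monotone, tw(G) ≥ tw(K_{4}) = 3. Therefore the treewidth is 3.

Treewidth 3.
Bags: B1 = {0, 1, 3, 4}  B2 = {0, 3, 4, 5}  B3 = {0, 2, 3, 4}
Tree: B1–B2, B2–B3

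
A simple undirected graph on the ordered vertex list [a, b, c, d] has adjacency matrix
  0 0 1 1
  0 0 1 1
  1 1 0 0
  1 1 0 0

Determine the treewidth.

2

A width-2 tree decomposition is:
Bags: B1 = {a, b, d}  B2 = {a, b, c}
Tree: B1–B2
Every bag has size at most 3, so the width is 3 − 1 = 2 and tw(G) ≤ 2. For the lower bound, G contains the cycle a–d–b–c–a, so G is not a forest; only forests have treewidth ≤ 1, hence tw(G) ≥ 2. The upper and lower bounds meet at 2, so that is the treewidth.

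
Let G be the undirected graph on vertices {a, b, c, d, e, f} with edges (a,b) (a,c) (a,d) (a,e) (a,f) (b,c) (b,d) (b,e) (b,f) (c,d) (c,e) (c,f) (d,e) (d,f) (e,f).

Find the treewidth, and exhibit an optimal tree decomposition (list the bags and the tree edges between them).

Treewidth 5.
Bags: B1 = {a, b, c, d, e, f}
Tree: (single bag)

A single bag containing all 6 vertices is trivially a valid decomposition of width 5. On the other hand G contains the 6-clique {a, b, c, d, e, f}. A clique must lie in a single bag of any decomposition, so no decomposition can have width below 5. Hence tw(G) = 5 exactly.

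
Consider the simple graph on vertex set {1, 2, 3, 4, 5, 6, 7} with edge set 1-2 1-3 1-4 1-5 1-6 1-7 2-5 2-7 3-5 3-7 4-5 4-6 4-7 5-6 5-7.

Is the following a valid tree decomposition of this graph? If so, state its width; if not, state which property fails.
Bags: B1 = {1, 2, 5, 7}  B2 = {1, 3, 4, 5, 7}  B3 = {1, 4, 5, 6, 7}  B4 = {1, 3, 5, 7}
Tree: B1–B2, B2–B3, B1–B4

No — bags containing vertex 3 are not connected in the tree.

A tree decomposition must satisfy three properties: every vertex lies in some bag; for every edge, both endpoints lie together in some bag; and for every vertex, the bags containing it form a connected subtree. Here bags containing vertex 3 are not connected in the tree, so the decomposition is invalid.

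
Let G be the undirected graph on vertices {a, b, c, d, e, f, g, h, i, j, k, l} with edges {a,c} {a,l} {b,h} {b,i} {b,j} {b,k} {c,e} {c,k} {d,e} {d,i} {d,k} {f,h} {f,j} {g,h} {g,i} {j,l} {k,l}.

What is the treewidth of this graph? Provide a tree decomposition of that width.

Treewidth 3.
One optimal decomposition is:
Bags: B1 = {f, g, h, i}  B2 = {b, f, h, i}  B3 = {b, f, i, j}  B4 = {b, d, i, j}  B5 = {b, d, j, k}  B6 = {d, j, k, l}  B7 = {d, e, k, l}  B8 = {c, e, k, l}  B9 = {a, c, e, l}
Tree: B1–B2, B2–B3, B3–B4, B4–B5, B5–B6, B6–B7, B7–B8, B8–B9

The largest bag has 4 vertices, giving width 3; this decomposition certifies tw(G) ≤ 3. For the lower bound: the 4 vertex sets {f,g,h}, {i}, {b}, {d,j,k,l} are disjoint, each induces a connected subgraph, and every pair is joined by at least one edge of G. Contracting each set to a single vertex therefore yields K_{4} as a minor, and since treewidth is minor-monotone, tw(G) ≥ tw(K_{4}) = 3. The upper and lower bounds meet at 3, so that is the treewidth.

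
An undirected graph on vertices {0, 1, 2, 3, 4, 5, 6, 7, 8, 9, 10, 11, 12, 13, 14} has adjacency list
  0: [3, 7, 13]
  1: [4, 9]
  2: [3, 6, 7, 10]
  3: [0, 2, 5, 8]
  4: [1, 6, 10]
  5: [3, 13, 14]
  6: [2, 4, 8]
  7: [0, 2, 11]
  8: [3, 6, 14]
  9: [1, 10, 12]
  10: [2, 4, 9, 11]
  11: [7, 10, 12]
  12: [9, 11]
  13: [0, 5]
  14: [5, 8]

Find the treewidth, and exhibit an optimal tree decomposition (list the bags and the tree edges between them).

Every bag has size at most 4, so the width is 4 − 1 = 3 and tw(G) ≤ 3. For the lower bound: the 4 vertex sets {1,9,12}, {4}, {10}, {2,6,7,11} are disjoint, each induces a connected subgraph, and every pair is joined by at least one edge of G. Contracting each set to a single vertex therefore yields K_{4} as a minor, and since treewidth is minor-monotone, tw(G) ≥ tw(K_{4}) = 3. Therefore the treewidth is 3.

Treewidth 3.
One such decomposition:
Bags: B1 = {1, 4, 9, 12}  B2 = {4, 9, 10, 12}  B3 = {4, 10, 11, 12}  B4 = {4, 6, 10, 11}  B5 = {2, 6, 10, 11}  B6 = {2, 6, 7, 11}  B7 = {2, 6, 7, 8}  B8 = {2, 3, 7, 8}  B9 = {0, 3, 7, 8}  B10 = {0, 3, 8, 14}  B11 = {0, 3, 5, 14}  B12 = {0, 5, 13, 14}
Tree: B1–B2, B2–B3, B3–B4, B4–B5, B5–B6, B6–B7, B7–B8, B8–B9, B9–B10, B10–B11, B11–B12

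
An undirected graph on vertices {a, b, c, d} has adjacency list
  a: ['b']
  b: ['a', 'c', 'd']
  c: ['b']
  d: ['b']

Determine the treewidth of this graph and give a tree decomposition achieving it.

Treewidth 1.
One optimal decomposition is:
Bags: B1 = {b, c}  B2 = {b, d}  B3 = {a, b}
Tree: B1–B2, B2–B3

The largest bag has 2 vertices, giving width 1; this decomposition certifies tw(G) ≤ 1. Since G has at least one edge (e.g. b–c), it is not an edgeless graph, so tw(G) ≥ 1. Combining the bounds, tw(G) = 1.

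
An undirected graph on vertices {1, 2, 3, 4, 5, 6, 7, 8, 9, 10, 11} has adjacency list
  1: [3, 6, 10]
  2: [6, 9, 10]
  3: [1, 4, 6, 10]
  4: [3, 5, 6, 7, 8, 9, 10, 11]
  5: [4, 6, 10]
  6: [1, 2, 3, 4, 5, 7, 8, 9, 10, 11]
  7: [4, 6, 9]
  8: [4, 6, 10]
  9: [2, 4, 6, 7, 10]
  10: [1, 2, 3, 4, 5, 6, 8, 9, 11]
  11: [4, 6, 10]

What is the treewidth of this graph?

3

A width-3 tree decomposition is:
Bags: B1 = {3, 4, 6, 10}  B2 = {4, 6, 8, 10}  B3 = {4, 6, 9, 10}  B4 = {2, 6, 9, 10}  B5 = {4, 6, 7, 9}  B6 = {1, 3, 6, 10}  B7 = {4, 5, 6, 10}  B8 = {4, 6, 10, 11}
Tree: B1–B2, B2–B3, B3–B4, B3–B5, B1–B6, B2–B7, B2–B8
Every bag has size at most 4, so the width is 4 − 1 = 3 and tw(G) ≤ 3. Conversely, {1, 3, 6, 10} is a clique of size 4, and the vertices of any clique must share a bag in every tree decomposition; so some bag has ≥ 4 vertices and tw(G) ≥ 3. Combining the bounds, tw(G) = 3.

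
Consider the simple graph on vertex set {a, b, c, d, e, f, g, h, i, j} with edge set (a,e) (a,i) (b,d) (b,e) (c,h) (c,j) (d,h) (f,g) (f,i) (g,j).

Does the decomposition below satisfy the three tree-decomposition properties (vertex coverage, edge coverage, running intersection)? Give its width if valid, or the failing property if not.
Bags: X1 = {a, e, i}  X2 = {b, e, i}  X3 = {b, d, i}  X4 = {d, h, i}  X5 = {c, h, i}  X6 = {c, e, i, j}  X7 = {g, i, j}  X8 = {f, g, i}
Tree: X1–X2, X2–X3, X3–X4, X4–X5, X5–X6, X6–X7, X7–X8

No — bags containing vertex e are not connected in the tree.

A tree decomposition must satisfy three properties: every vertex lies in some bag; for every edge, both endpoints lie together in some bag; and for every vertex, the bags containing it form a connected subtree. Here bags containing vertex e are not connected in the tree, so the decomposition is invalid.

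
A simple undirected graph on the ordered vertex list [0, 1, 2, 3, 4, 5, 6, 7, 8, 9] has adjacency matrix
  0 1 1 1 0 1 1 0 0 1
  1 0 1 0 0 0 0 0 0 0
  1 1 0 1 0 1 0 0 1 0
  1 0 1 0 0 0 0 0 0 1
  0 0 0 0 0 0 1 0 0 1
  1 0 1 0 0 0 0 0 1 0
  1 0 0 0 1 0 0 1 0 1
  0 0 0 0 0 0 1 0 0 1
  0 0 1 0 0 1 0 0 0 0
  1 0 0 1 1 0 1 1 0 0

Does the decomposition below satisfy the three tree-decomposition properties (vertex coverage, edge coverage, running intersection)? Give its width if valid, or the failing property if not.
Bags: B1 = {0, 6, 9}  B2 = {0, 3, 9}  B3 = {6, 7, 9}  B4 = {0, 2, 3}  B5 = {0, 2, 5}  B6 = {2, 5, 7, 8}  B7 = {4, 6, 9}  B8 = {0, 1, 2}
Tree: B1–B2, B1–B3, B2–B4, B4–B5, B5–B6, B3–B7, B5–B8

No — bags containing vertex 7 are not connected in the tree.

A tree decomposition must satisfy three properties: every vertex lies in some bag; for every edge, both endpoints lie together in some bag; and for every vertex, the bags containing it form a connected subtree. Here bags containing vertex 7 are not connected in the tree, so the decomposition is invalid.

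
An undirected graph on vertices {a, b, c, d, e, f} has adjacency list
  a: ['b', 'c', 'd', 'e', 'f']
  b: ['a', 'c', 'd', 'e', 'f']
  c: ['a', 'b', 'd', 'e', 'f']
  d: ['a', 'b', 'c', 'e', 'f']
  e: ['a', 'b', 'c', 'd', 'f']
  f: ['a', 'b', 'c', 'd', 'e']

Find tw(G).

5

A width-5 tree decomposition is:
Bags: B1 = {a, b, c, d, e, f}
Tree: (single bag)
With just one bag of size 6, the width is 6 − 1 = 5, so tw(G) ≤ 5. Conversely, {a, b, c, d, e, f} is a clique of size 6, and the vertices of any clique must share a bag in every tree decomposition; so some bag has ≥ 6 vertices and tw(G) ≥ 5. Hence tw(G) = 5 exactly.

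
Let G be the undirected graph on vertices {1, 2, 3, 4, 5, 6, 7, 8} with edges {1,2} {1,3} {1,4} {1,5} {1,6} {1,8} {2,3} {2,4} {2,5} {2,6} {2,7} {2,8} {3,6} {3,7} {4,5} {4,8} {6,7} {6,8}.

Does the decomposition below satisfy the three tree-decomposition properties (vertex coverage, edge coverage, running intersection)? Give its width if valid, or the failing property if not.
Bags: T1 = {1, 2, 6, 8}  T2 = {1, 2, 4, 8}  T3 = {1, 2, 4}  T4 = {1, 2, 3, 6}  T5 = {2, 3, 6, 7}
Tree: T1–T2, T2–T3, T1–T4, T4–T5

No — vertex 5 appears in no bag.

A tree decomposition must satisfy three properties: every vertex lies in some bag; for every edge, both endpoints lie together in some bag; and for every vertex, the bags containing it form a connected subtree. Here vertex 5 appears in no bag, so the decomposition is invalid.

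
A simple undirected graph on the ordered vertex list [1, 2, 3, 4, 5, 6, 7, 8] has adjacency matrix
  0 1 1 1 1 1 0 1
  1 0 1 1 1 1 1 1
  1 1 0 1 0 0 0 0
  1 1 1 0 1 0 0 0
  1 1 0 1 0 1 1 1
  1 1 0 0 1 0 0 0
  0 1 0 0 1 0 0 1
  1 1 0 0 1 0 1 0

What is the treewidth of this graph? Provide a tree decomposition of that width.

Treewidth 3.
Bags: B1 = {1, 2, 5, 8}  B2 = {1, 2, 5, 6}  B3 = {2, 5, 7, 8}  B4 = {1, 2, 4, 5}  B5 = {1, 2, 3, 4}
Tree: B1–B2, B1–B3, B1–B4, B4–B5

Every bag has size at most 4, so the width is 4 − 1 = 3 and tw(G) ≤ 3. Conversely, {1, 2, 3, 4} is a clique of size 4, and the vertices of any clique must share a bag in every tree decomposition; so some bag has ≥ 4 vertices and tw(G) ≥ 3. Therefore the treewidth is 3.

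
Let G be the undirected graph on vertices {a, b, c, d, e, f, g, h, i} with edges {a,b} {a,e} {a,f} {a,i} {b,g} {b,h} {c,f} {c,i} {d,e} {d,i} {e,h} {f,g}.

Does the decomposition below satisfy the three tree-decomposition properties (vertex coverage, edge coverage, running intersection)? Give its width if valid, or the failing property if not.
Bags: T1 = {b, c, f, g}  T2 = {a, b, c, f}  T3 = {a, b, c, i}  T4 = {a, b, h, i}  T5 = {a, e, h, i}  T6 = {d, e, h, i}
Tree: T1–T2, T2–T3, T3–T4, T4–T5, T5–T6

Vertex coverage: the bags together contain {a, b, c, d, e, f, g, h, i}, the full vertex set. Edge coverage: each edge of G has both endpoints in at least one bag. Running intersection: for every vertex, the bags containing it form a connected subtree. All three properties hold, so this is a valid tree decomposition of width max|bag| − 1 = 3, and hence tw(G) ≤ 3.

Yes; width 3.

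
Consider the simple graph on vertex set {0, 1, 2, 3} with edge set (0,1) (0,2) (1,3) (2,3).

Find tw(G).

2

A width-2 tree decomposition is:
Bags: B1 = {0, 2, 3}  B2 = {0, 1, 3}
Tree: B1–B2
The largest bag has 3 vertices, giving width 2; this decomposition certifies tw(G) ≤ 2. The edges 0–2–3–1–0 form a cycle, so G is not a tree and its treewidth is at least 2. Hence tw(G) = 2 exactly.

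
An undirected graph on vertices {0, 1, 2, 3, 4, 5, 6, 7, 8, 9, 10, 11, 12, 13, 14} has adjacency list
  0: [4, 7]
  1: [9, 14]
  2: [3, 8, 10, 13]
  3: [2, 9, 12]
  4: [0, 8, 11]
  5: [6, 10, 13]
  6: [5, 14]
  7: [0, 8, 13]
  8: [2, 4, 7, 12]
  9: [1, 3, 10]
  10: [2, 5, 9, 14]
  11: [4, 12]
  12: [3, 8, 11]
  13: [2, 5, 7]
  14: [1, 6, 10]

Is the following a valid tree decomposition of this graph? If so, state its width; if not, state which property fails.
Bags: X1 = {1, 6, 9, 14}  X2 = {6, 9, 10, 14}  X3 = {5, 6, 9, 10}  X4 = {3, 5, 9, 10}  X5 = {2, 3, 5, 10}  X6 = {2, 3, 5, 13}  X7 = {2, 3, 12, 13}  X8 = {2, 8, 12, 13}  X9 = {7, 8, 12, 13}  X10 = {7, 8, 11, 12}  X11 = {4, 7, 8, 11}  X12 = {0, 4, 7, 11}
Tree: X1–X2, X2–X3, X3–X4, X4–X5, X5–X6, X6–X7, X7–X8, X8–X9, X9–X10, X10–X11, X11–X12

Every vertex of G appears in some bag (union = {0, 1, 2, 3, 4, 5, 6, 7, 8, 9, 10, 11, 12, 13, 14}); every edge is covered by a bag; and for each vertex v the set of bags containing v is connected in the bag tree. The decomposition is therefore valid. The largest bag has 4 vertices, so the width is 3.

Yes; width 3.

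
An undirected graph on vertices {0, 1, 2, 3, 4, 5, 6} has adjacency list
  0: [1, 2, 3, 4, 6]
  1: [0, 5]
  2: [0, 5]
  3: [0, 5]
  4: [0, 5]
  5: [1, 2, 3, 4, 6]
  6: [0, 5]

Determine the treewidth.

2

A width-2 tree decomposition is:
Bags: B1 = {0, 1, 5}  B2 = {0, 3, 5}  B3 = {0, 4, 5}  B4 = {0, 5, 6}  B5 = {0, 2, 5}
Tree: B1–B2, B2–B3, B3–B4, B4–B5
Every bag has size at most 3, so the width is 3 − 1 = 2 and tw(G) ≤ 2. For the lower bound, G contains the cycle 0–1–5–3–0, so G is not a forest; only forests have treewidth ≤ 1, hence tw(G) ≥ 2. The upper and lower bounds meet at 2, so that is the treewidth.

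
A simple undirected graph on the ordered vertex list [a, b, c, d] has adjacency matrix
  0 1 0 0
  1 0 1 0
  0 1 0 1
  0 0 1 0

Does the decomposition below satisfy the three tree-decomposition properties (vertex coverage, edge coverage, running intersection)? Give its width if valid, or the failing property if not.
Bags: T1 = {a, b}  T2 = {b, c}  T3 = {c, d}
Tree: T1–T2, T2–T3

Yes; width 1.

Vertex coverage: the bags together contain {a, b, c, d}, the full vertex set. Edge coverage: each edge of G has both endpoints in at least one bag. Running intersection: for every vertex, the bags containing it form a connected subtree. All three properties hold, so this is a valid tree decomposition of width max|bag| − 1 = 1, and hence tw(G) ≤ 1.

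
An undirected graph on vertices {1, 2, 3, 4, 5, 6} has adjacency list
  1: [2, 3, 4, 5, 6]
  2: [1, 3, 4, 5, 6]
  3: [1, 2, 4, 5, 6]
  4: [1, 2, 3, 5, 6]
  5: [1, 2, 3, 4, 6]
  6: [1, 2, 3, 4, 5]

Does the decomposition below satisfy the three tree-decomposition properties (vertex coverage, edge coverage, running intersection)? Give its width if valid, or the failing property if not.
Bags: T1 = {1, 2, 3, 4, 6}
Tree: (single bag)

A tree decomposition must satisfy three properties: every vertex lies in some bag; for every edge, both endpoints lie together in some bag; and for every vertex, the bags containing it form a connected subtree. Here vertex 5 appears in no bag, so the decomposition is invalid.

No — vertex 5 appears in no bag.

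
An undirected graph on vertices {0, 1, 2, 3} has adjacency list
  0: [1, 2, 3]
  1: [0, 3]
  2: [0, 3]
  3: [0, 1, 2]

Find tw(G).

2

A width-2 tree decomposition is:
Bags: B1 = {0, 2, 3}  B2 = {0, 1, 3}
Tree: B1–B2
The largest bag has 3 vertices, giving width 2; this decomposition certifies tw(G) ≤ 2. Conversely, {0, 1, 3} is a clique of size 3, and the vertices of any clique must share a bag in every tree decomposition; so some bag has ≥ 3 vertices and tw(G) ≥ 2. Combining the bounds, tw(G) = 2.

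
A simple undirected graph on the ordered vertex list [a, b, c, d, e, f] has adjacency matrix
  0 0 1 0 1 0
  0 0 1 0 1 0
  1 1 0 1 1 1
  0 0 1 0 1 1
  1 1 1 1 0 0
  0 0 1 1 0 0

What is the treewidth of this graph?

2

A width-2 tree decomposition is:
Bags: B1 = {c, d, f}  B2 = {c, d, e}  B3 = {a, c, e}  B4 = {b, c, e}
Tree: B1–B2, B2–B3, B3–B4
The largest bag has 3 vertices, giving width 2; this decomposition certifies tw(G) ≤ 2. On the other hand G contains the 3-clique {c, d, e}. A clique must lie in a single bag of any decomposition, so no decomposition can have width below 2. Hence tw(G) = 2 exactly.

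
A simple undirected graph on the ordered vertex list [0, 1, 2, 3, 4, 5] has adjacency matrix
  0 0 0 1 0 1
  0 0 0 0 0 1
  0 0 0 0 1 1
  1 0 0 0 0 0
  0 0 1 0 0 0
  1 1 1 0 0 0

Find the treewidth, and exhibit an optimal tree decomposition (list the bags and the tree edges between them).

Treewidth 1.
One optimal decomposition is:
Bags: B1 = {2, 5}  B2 = {2, 4}  B3 = {0, 5}  B4 = {0, 3}  B5 = {1, 5}
Tree: B1–B2, B1–B3, B3–B4, B1–B5

Every bag has size at most 2, so the width is 2 − 1 = 1 and tw(G) ≤ 1. Since G has at least one edge (e.g. 5–2), it is not an edgeless graph, so tw(G) ≥ 1. Hence tw(G) = 1 exactly.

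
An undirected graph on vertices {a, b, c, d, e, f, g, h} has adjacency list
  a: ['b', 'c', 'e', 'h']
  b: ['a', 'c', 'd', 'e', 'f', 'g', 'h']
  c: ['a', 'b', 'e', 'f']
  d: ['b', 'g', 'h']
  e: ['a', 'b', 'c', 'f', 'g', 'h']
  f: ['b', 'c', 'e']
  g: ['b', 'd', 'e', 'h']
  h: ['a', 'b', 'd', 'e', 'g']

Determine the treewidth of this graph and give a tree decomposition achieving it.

Treewidth 3.
Bags: B1 = {a, b, e, h}  B2 = {b, e, g, h}  B3 = {a, b, c, e}  B4 = {b, c, e, f}  B5 = {b, d, g, h}
Tree: B1–B2, B1–B3, B3–B4, B2–B5

The largest bag has 4 vertices, giving width 3; this decomposition certifies tw(G) ≤ 3. For the lower bound, the 4 vertices {b, d, g, h} are pairwise adjacent, and any tree decomposition puts a clique entirely inside one bag — forcing width ≥ 3. Combining the bounds, tw(G) = 3.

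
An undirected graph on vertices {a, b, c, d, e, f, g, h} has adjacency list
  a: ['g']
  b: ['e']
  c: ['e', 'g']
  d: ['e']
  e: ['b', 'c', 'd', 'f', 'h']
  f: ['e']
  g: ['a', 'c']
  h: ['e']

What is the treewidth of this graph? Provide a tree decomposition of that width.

Treewidth 1.
One optimal decomposition is:
Bags: B1 = {b, e}  B2 = {c, e}  B3 = {c, g}  B4 = {a, g}  B5 = {d, e}  B6 = {e, h}  B7 = {e, f}
Tree: B1–B2, B2–B3, B3–B4, B1–B5, B5–B6, B1–B7

Every bag has size at most 2, so the width is 2 − 1 = 1 and tw(G) ≤ 1. G has an edge, so its treewidth is at least 1. The upper and lower bounds meet at 1, so that is the treewidth.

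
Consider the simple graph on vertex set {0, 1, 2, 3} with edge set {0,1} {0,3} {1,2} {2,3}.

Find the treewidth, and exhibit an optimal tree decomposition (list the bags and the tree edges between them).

Treewidth 2.
One such decomposition:
Bags: B1 = {0, 1, 2}  B2 = {0, 2, 3}
Tree: B1–B2

Each bag holds 3 vertices, so the decomposition has width 2, which upper-bounds the treewidth. Since 2–1–0–3–2 is a cycle in G, G is not acyclic. Forests are exactly the graphs of treewidth ≤ 1, so tw(G) ≥ 2. Hence tw(G) = 2 exactly.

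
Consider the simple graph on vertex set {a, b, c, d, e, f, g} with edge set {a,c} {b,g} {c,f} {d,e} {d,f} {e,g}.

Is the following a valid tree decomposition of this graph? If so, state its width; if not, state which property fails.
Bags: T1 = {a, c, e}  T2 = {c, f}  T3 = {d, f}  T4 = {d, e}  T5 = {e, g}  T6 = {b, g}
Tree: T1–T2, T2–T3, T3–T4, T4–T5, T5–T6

A tree decomposition must satisfy three properties: every vertex lies in some bag; for every edge, both endpoints lie together in some bag; and for every vertex, the bags containing it form a connected subtree. Here bags containing vertex e are not connected in the tree, so the decomposition is invalid.

No — bags containing vertex e are not connected in the tree.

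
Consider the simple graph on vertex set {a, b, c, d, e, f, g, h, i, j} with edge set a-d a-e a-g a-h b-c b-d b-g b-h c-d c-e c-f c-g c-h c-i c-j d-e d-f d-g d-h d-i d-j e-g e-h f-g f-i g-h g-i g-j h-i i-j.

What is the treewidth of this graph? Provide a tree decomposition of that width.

The largest bag has 5 vertices, giving width 4; this decomposition certifies tw(G) ≤ 4. For the lower bound, the 5 vertices {c, d, g, i, j} are pairwise adjacent, and any tree decomposition puts a clique entirely inside one bag — forcing width ≥ 4. Hence tw(G) = 4 exactly.

Treewidth 4.
One such decomposition:
Bags: B1 = {c, d, e, g, h}  B2 = {a, d, e, g, h}  B3 = {b, c, d, g, h}  B4 = {c, d, g, h, i}  B5 = {c, d, f, g, i}  B6 = {c, d, g, i, j}
Tree: B1–B2, B1–B3, B3–B4, B4–B5, B5–B6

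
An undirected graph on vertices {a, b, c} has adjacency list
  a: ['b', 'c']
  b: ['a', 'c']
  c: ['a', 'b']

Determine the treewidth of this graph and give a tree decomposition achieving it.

Treewidth 2.
One such decomposition:
Bags: B1 = {a, b, c}
Tree: (single bag)

With just one bag of size 3, the width is 3 − 1 = 2, so tw(G) ≤ 2. On the other hand G contains the 3-clique {a, b, c}. A clique must lie in a single bag of any decomposition, so no decomposition can have width below 2. Hence tw(G) = 2 exactly.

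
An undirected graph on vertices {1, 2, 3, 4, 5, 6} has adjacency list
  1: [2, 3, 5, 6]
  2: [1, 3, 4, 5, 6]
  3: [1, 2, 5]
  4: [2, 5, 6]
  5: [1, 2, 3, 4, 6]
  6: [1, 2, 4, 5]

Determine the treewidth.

3

A width-3 tree decomposition is:
Bags: B1 = {1, 2, 5, 6}  B2 = {2, 4, 5, 6}  B3 = {1, 2, 3, 5}
Tree: B1–B2, B1–B3
Each bag holds 4 vertices, so the decomposition has width 3, which upper-bounds the treewidth. Conversely, {1, 2, 3, 5} is a clique of size 4, and the vertices of any clique must share a bag in every tree decomposition; so some bag has ≥ 4 vertices and tw(G) ≥ 3. Hence tw(G) = 3 exactly.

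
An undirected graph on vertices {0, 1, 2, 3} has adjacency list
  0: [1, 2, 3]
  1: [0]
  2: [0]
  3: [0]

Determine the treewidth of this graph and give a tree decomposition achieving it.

Treewidth 1.
One such decomposition:
Bags: B1 = {0, 2}  B2 = {0, 1}  B3 = {0, 3}
Tree: B1–B2, B1–B3

Each bag holds 2 vertices, so the decomposition has width 1, which upper-bounds the treewidth. Since G has at least one edge (e.g. 0–2), it is not an edgeless graph, so tw(G) ≥ 1. The upper and lower bounds meet at 1, so that is the treewidth.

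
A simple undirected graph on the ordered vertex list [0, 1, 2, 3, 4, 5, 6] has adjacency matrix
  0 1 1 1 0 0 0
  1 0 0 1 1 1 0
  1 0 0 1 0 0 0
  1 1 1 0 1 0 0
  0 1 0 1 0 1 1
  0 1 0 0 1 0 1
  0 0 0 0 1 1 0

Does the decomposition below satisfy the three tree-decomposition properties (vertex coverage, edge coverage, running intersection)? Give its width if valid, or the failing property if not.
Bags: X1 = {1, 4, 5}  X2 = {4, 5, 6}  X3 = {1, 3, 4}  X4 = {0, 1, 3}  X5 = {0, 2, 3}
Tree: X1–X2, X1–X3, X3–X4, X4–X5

Checking the three conditions: (i) the bags cover all of {0, 1, 2, 3, 4, 5, 6}; (ii) for each edge, some bag contains both endpoints; (iii) the bags containing any fixed vertex form a subtree. All hold, so the decomposition is valid with width 3 − 1 = 2.

Yes; width 2.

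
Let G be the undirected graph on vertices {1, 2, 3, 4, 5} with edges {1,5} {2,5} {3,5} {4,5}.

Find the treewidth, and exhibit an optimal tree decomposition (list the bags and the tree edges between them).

Treewidth 1.
Bags: B1 = {3, 5}  B2 = {2, 5}  B3 = {1, 5}  B4 = {4, 5}
Tree: B1–B2, B1–B3, B3–B4

Every bag has size at most 2, so the width is 2 − 1 = 1 and tw(G) ≤ 1. Any graph with an edge has treewidth ≥ 1, and G has the edge 3–5. The upper and lower bounds meet at 1, so that is the treewidth.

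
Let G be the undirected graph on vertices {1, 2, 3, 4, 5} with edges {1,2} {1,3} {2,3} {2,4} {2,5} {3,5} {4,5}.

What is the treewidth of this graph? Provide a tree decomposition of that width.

Treewidth 2.
Bags: B1 = {1, 2, 3}  B2 = {2, 3, 5}  B3 = {2, 4, 5}
Tree: B1–B2, B2–B3

Each bag holds 3 vertices, so the decomposition has width 2, which upper-bounds the treewidth. For the lower bound, the 3 vertices {1, 2, 3} are pairwise adjacent, and any tree decomposition puts a clique entirely inside one bag — forcing width ≥ 2. The upper and lower bounds meet at 2, so that is the treewidth.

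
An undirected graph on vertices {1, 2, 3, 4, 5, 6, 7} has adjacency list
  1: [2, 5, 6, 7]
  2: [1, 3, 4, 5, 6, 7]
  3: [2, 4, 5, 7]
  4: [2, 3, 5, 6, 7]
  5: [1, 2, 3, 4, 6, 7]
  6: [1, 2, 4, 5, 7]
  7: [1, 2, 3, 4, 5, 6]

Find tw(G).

4

A width-4 tree decomposition is:
Bags: B1 = {2, 4, 5, 6, 7}  B2 = {2, 3, 4, 5, 7}  B3 = {1, 2, 5, 6, 7}
Tree: B1–B2, B1–B3
The largest bag has 5 vertices, giving width 4; this decomposition certifies tw(G) ≤ 4. On the other hand G contains the 5-clique {1, 2, 5, 6, 7}. A clique must lie in a single bag of any decomposition, so no decomposition can have width below 4. The upper and lower bounds meet at 4, so that is the treewidth.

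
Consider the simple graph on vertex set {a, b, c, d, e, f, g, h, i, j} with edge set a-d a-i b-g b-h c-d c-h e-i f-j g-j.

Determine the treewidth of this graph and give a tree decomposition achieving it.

The largest bag has 2 vertices, giving width 1; this decomposition certifies tw(G) ≤ 1. G has an edge, so its treewidth is at least 1. Therefore the treewidth is 1.

Treewidth 1.
One such decomposition:
Bags: B1 = {e, i}  B2 = {a, i}  B3 = {a, d}  B4 = {c, d}  B5 = {c, h}  B6 = {b, h}  B7 = {b, g}  B8 = {g, j}  B9 = {f, j}
Tree: B1–B2, B2–B3, B3–B4, B4–B5, B5–B6, B6–B7, B7–B8, B8–B9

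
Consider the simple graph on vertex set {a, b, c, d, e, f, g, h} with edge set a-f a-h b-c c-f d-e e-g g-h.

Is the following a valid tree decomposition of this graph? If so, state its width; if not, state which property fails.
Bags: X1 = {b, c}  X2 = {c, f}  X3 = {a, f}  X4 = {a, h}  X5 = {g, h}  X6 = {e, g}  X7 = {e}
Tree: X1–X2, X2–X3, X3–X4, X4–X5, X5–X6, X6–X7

A tree decomposition must satisfy three properties: every vertex lies in some bag; for every edge, both endpoints lie together in some bag; and for every vertex, the bags containing it form a connected subtree. Here vertex d appears in no bag, so the decomposition is invalid.

No — vertex d appears in no bag.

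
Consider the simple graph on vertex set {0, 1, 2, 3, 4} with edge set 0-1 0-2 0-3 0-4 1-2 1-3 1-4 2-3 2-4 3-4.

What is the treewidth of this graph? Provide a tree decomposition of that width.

Treewidth 4.
One optimal decomposition is:
Bags: B1 = {0, 1, 2, 3, 4}
Tree: (single bag)

A single bag containing all 5 vertices is trivially a valid decomposition of width 4. Conversely, {0, 1, 2, 3, 4} is a clique of size 5, and the vertices of any clique must share a bag in every tree decomposition; so some bag has ≥ 5 vertices and tw(G) ≥ 4. Hence tw(G) = 4 exactly.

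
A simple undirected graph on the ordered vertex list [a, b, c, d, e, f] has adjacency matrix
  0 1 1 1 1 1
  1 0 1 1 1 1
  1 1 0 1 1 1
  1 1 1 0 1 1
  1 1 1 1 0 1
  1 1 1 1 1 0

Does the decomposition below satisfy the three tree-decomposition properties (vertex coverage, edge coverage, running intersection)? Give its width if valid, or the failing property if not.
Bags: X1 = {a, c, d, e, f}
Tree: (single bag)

No — vertex b appears in no bag.

A tree decomposition must satisfy three properties: every vertex lies in some bag; for every edge, both endpoints lie together in some bag; and for every vertex, the bags containing it form a connected subtree. Here vertex b appears in no bag, so the decomposition is invalid.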